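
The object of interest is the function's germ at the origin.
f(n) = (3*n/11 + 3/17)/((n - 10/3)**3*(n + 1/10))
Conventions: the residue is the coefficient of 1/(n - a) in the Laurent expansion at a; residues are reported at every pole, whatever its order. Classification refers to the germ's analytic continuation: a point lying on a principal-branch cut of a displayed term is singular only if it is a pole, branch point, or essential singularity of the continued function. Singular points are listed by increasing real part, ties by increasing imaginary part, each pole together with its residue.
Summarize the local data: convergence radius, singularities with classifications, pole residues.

Radius of convergence at 0: 1/10.
At -1/10: a pole of order 1; residue -753300/204339949.
At 10/3: a pole of order 3; residue 753300/204339949.

Denominator factor (n + 1/10): pole of order 1 at -1/10, modulus 1/10.
Denominator factor (n - 10/3)^3: pole of order 3 at 10/3, modulus 10/3.
The radius of convergence is the smallest modulus among the singular points: 1/10.
At the order-1 pole -1/10 set g(n) = (n - (-1/10))*f(n) = (3*n/11 + 3/17)/(n - 10/3)**3.
Simple pole: residue = g(a) at a = -1/10, which is -753300/204339949.
At the order-3 pole 10/3 set g(n) = (n - (10/3))^3*f(n) = (3*n/11 + 3/17)/(n + 1/10).
Order-3 pole: residue = g''(a)/2; g''(10/3) = 1506600/204339949, so the residue is 753300/204339949.
List the singular points by increasing real part (a conjugate pair: the negative imaginary part first).


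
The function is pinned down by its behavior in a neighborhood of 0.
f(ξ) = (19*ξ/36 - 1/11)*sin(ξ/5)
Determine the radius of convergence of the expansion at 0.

The radius of convergence is infinite.

The factor sin(ξ/5) is entire and contributes no finite singular point.
The polynomial part has no poles.
No finite singular points: the Taylor series at 0 converges everywhere.


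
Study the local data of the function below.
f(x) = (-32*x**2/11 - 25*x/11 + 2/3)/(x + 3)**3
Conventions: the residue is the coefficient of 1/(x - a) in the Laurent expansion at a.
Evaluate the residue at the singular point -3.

The residue is -32/11.

At the order-3 pole -3 set g(x) = (x - (-3))^3*f(x) = -32*x**2/11 - 25*x/11 + 2/3.
Order-3 pole: residue = g''(a)/2; g''(-3) = -64/11, so the residue is -32/11.


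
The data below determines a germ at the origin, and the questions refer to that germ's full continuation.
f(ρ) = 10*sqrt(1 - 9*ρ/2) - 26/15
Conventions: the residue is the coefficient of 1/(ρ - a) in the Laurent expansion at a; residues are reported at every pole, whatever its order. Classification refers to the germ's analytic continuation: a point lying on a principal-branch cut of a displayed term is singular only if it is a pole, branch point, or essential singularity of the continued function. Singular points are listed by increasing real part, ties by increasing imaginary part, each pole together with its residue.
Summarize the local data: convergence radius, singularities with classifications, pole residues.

Radius of convergence at 0: 2/9.
At 2/9: an algebraic (square-root) branch point.

Branch term (10)*sqrt(1 - ρ/(2/9)): its argument vanishes at ρ = 2/9, a square-root branch point, modulus 2/9.
The radius of convergence is the smallest modulus among the singular points: 2/9.


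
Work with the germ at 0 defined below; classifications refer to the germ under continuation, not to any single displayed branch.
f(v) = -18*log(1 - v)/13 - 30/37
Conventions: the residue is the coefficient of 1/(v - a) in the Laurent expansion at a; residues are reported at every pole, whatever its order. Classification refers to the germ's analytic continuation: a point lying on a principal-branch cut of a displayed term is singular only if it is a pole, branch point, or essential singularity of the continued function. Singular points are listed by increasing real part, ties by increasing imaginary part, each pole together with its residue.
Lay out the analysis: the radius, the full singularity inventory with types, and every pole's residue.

Branch term (-18/13)*log(1 - v/(1)): its argument vanishes at v = 1, a logarithmic branch point, modulus 1.
The radius of convergence is the smallest modulus among the singular points: 1.

Radius of convergence at 0: 1.
At 1: a logarithmic branch point.


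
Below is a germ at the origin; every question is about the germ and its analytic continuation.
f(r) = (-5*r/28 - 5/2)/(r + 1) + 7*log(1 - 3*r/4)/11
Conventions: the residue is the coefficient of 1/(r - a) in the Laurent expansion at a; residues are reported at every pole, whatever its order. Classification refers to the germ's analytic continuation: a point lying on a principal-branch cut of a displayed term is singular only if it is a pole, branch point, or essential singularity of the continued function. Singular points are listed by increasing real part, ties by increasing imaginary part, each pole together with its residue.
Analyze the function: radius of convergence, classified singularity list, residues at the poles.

Denominator factor (r + 1): pole of order 1 at -1, modulus 1.
Branch term (7/11)*log(1 - r/(4/3)): its argument vanishes at r = 4/3, a logarithmic branch point, modulus 4/3.
The radius of convergence is the smallest modulus among the singular points: 1.
The branch term is analytic at -1 and contributes nothing to the residue; only the rational part matters.
At the order-1 pole -1 set g(r) = (r - (-1))*(rational part) = -5*r/28 - 5/2.
Simple pole: residue = g(a) at a = -1, which is -65/28.
List the singular points by increasing real part (a conjugate pair: the negative imaginary part first).

Radius of convergence at 0: 1.
At -1: a pole of order 1; residue -65/28.
At 4/3: a logarithmic branch point.


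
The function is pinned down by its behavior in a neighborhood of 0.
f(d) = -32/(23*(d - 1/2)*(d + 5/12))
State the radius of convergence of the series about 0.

Denominator factor (d + 5/12): pole of order 1 at -5/12, modulus 5/12.
Denominator factor (d - 1/2): pole of order 1 at 1/2, modulus 1/2.
The radius of convergence is the smallest modulus among the singular points: 5/12.

The radius of convergence is 5/12.


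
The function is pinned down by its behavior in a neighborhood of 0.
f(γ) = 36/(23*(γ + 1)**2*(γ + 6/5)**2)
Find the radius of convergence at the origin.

The radius of convergence is 1.

Denominator factor (γ + 1)^2: pole of order 2 at -1, modulus 1.
Denominator factor (γ + 6/5)^2: pole of order 2 at -6/5, modulus 6/5.
The radius of convergence is the smallest modulus among the singular points: 1.


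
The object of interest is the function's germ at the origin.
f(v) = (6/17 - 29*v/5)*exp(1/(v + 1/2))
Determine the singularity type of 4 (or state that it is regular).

The point is a regular point.

There is no denominator, hence no pole anywhere.
The essential point of exp(1/(v - (-1/2))) is -1/2, not 4.
So the germ continues analytically to 4.


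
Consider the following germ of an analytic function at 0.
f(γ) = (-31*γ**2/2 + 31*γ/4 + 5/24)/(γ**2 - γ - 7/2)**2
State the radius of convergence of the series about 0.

The radius of convergence is -1/2 + (1/2)*sqrt(15).

Denominator factor (γ**2 - γ - 7/2)^2: discriminant 15, real irrational roots 1/2 + (1/2)*sqrt(15) and 1/2 - (1/2)*sqrt(15); poles of order 2, moduli 1/2 + (1/2)*sqrt(15) and -1/2 + (1/2)*sqrt(15).
The radius of convergence is the smallest modulus among the singular points: -1/2 + (1/2)*sqrt(15).


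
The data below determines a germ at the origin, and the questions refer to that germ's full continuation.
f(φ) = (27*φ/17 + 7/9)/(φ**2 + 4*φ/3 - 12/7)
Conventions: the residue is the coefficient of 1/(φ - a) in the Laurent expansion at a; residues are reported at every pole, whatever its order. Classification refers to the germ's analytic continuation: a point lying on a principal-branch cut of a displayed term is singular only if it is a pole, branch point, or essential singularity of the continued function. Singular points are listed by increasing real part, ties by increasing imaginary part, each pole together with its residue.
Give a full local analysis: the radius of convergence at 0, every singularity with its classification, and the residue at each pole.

Denominator factor (φ**2 + 4*φ/3 - 12/7): discriminant 544/63, real irrational roots -2/3 + (2/21)*sqrt(238) and -2/3 - (2/21)*sqrt(238); poles of order 1, moduli -2/3 + (2/21)*sqrt(238) and 2/3 + (2/21)*sqrt(238).
The radius of convergence is the smallest modulus among the singular points: -2/3 + (2/21)*sqrt(238).
The factor φ**2 + 4*φ/3 - 12/7 splits as (φ - a)(φ - a') with a = -2/3 - (2/21)*sqrt(238), a' = -2/3 + (2/21)*sqrt(238). At the order-1 pole a set g(φ) = (φ - a)*f(φ) = [27*φ/17 + 7/9] / (φ - a').
Simple pole: residue = g(a) at a = -2/3 - (2/21)*sqrt(238), which is 27/34 + (43/6936)*sqrt(238).
The factor φ**2 + 4*φ/3 - 12/7 splits as (φ - a)(φ - a') with a = -2/3 + (2/21)*sqrt(238), a' = -2/3 - (2/21)*sqrt(238). At the order-1 pole a set g(φ) = (φ - a)*f(φ) = [27*φ/17 + 7/9] / (φ - a').
Simple pole: residue = g(a) at a = -2/3 + (2/21)*sqrt(238), which is 27/34 - (43/6936)*sqrt(238).
List the singular points by increasing real part (a conjugate pair: the negative imaginary part first).

Radius of convergence at 0: -2/3 + (2/21)*sqrt(238).
At -2/3 - (2/21)*sqrt(238): a pole of order 1; residue 27/34 + (43/6936)*sqrt(238).
At -2/3 + (2/21)*sqrt(238): a pole of order 1; residue 27/34 - (43/6936)*sqrt(238).


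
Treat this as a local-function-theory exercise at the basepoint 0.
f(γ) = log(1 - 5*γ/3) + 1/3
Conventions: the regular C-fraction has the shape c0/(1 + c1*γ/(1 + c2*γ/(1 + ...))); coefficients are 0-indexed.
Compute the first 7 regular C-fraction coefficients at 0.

Taylor coefficients (expand at 0): a_0 = 1/3, a_1 = -5/3, a_2 = -25/18, a_3 = -125/81, a_4 = -625/324, a_5 = -625/243, a_6 = -15625/4374.
c0 = a_0 = 1/3. Peel one level at a time: if S = 1 + c*γ/S' with S'(0) = 1, then c is the γ-coefficient of S and S' = c*γ/(S - 1).
S_1 = c0/f = 1 + (5)*γ + (175/6)*γ^2 + ...; c1 = 5.
S_2 = c1*γ/(S_1 - 1) = 1 + (-35/6)*γ + (-25/108)*γ^2 + ...; c2 = -35/6.
S_3 = c2*γ/(S_2 - 1) = 1 + (-5/126)*γ + (-125/3969)*γ^2 + ...; c3 = -5/126.
S_4 = c3*γ/(S_3 - 1) = 1 + (-50/63)*γ + (-5/27)*γ^2 + ...; c4 = -50/63.
S_5 = c4*γ/(S_4 - 1) = 1 + (-7/30)*γ + (-7/50)*γ^2 + ...; c5 = -7/30.
S_6 = c5*γ/(S_5 - 1) = 1 + (-3/5)*γ + ...; c6 = -3/5.

The regular C-fraction coefficients are [1/3, 5, -35/6, -5/126, -50/63, -7/30, -3/5].


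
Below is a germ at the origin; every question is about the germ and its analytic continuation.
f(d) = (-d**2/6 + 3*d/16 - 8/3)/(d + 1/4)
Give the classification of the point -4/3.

Denominator factors: d + 1/4 = -13/12 at d = -4/3 — none vanishes.
So the germ continues analytically to -4/3.

The point is a regular point.


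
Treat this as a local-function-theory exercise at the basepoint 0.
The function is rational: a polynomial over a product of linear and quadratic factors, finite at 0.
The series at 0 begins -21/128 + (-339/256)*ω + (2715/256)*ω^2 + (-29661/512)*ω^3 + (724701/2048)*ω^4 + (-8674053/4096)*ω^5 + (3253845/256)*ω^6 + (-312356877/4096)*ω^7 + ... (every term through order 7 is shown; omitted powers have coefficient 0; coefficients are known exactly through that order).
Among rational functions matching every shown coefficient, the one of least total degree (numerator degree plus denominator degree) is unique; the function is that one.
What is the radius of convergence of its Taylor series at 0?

The radius of convergence is 1/6.

No rational of total degree below 6 reproduces all 8 coefficients; solving the [2/4] Pade equations on them gives f(ω) = (-8*ω**2 + 11*ω/4 + 7/32)/((ω - 2)**3*(ω + 1/6)), whose expansion matches every shown term.
Denominator factor (ω - 2)^3: pole of order 3 at 2, modulus 2.
Denominator factor (ω + 1/6): pole of order 1 at -1/6, modulus 1/6.
The radius of convergence is the smallest modulus among the singular points: 1/6.


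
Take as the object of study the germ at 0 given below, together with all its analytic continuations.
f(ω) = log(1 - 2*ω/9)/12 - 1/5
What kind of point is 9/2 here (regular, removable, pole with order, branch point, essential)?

The point is a logarithmic branch point.

The term (1/12)*log(1 - ω/(9/2)) has argument 1 - 9/2/(9/2) = 0 at 9/2: a logarithmic (infinitely-sheeted) branch point; the remaining terms are analytic or single-valued there.


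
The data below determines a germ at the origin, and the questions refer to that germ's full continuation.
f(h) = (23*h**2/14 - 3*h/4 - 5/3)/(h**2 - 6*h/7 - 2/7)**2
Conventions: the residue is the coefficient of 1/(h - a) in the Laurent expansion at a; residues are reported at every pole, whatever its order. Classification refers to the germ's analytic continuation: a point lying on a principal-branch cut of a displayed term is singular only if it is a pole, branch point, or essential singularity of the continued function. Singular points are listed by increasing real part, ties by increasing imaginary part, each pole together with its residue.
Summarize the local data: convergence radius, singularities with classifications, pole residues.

Radius of convergence at 0: -3/7 + (1/7)*sqrt(23).
At 3/7 - (1/7)*sqrt(23): a pole of order 2; residue -(10115/25392)*sqrt(23).
At 3/7 + (1/7)*sqrt(23): a pole of order 2; residue (10115/25392)*sqrt(23).

Denominator factor (h**2 - 6*h/7 - 2/7)^2: discriminant 92/49, real irrational roots 3/7 + (1/7)*sqrt(23) and 3/7 - (1/7)*sqrt(23); poles of order 2, moduli 3/7 + (1/7)*sqrt(23) and -3/7 + (1/7)*sqrt(23).
The radius of convergence is the smallest modulus among the singular points: -3/7 + (1/7)*sqrt(23).
The factor h**2 - 6*h/7 - 2/7 splits as (h - a)(h - a') with a = 3/7 - (1/7)*sqrt(23), a' = 3/7 + (1/7)*sqrt(23). At the order-2 pole a set g(h) = (h - a)^2*f(h) = [23*h**2/14 - 3*h/4 - 5/3] / (h - a')^2.
Order-2 pole: residue = g'(a); g'(3/7 - (1/7)*sqrt(23)) = -(10115/25392)*sqrt(23), so the residue is -(10115/25392)*sqrt(23).
The factor h**2 - 6*h/7 - 2/7 splits as (h - a)(h - a') with a = 3/7 + (1/7)*sqrt(23), a' = 3/7 - (1/7)*sqrt(23). At the order-2 pole a set g(h) = (h - a)^2*f(h) = [23*h**2/14 - 3*h/4 - 5/3] / (h - a')^2.
Order-2 pole: residue = g'(a); g'(3/7 + (1/7)*sqrt(23)) = (10115/25392)*sqrt(23), so the residue is (10115/25392)*sqrt(23).
List the singular points by increasing real part (a conjugate pair: the negative imaginary part first).


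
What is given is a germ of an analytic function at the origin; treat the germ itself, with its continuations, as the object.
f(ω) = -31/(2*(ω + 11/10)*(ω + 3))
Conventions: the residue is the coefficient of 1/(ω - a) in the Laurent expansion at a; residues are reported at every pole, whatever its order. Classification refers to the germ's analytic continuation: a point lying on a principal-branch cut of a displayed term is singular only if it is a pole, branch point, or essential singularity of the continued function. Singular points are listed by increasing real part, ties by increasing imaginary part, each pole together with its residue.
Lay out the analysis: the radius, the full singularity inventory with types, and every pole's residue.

Denominator factor (ω + 3): pole of order 1 at -3, modulus 3.
Denominator factor (ω + 11/10): pole of order 1 at -11/10, modulus 11/10.
The radius of convergence is the smallest modulus among the singular points: 11/10.
At the order-1 pole -3 set g(ω) = (ω - (-3))*f(ω) = -31/(2*(ω + 11/10)).
Simple pole: residue = g(a) at a = -3, which is 155/19.
At the order-1 pole -11/10 set g(ω) = (ω - (-11/10))*f(ω) = -31/(2*(ω + 3)).
Simple pole: residue = g(a) at a = -11/10, which is -155/19.
List the singular points by increasing real part (a conjugate pair: the negative imaginary part first).

Radius of convergence at 0: 11/10.
At -3: a pole of order 1; residue 155/19.
At -11/10: a pole of order 1; residue -155/19.


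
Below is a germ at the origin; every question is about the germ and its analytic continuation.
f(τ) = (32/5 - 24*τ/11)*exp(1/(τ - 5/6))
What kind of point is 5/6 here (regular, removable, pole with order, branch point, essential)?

The exponent 1/(τ - (5/6)) has a pole at 5/6, so exp(1/(τ - (5/6))) takes every nonzero value near it: an essential singularity (not a pole of any order).

The point is an essential singularity.


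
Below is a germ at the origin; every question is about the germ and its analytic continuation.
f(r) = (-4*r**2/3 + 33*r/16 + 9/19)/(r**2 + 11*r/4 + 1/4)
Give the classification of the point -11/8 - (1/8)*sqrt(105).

The denominator factor r**2 + 11*r/4 + 1/4 vanishes at -11/8 - (1/8)*sqrt(105) and appears to the power 1; the numerator there equals -51587/7296 - (275/384)*sqrt(105), nonzero, and no other factor vanishes.
Hence a pole whose order is the multiplicity, 1.

The point is a pole of order 1.


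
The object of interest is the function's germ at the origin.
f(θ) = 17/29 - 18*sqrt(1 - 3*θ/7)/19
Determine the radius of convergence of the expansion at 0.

The radius of convergence is 7/3.

Branch term (-18/19)*sqrt(1 - θ/(7/3)): its argument vanishes at θ = 7/3, a square-root branch point, modulus 7/3.
The radius of convergence is the smallest modulus among the singular points: 7/3.


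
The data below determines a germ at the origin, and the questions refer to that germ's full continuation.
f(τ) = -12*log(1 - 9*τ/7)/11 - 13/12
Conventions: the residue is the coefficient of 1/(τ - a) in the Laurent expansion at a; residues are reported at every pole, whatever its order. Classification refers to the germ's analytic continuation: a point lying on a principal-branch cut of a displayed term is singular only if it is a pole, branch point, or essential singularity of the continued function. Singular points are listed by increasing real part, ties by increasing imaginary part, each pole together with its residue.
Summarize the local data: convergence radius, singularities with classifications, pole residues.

Branch term (-12/11)*log(1 - τ/(7/9)): its argument vanishes at τ = 7/9, a logarithmic branch point, modulus 7/9.
The radius of convergence is the smallest modulus among the singular points: 7/9.

Radius of convergence at 0: 7/9.
At 7/9: a logarithmic branch point.


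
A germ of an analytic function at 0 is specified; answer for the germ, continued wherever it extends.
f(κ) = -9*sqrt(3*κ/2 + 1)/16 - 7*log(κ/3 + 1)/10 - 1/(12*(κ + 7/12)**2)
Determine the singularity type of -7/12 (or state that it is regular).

The point is a pole of order 2.

The denominator factor κ + 7/12 vanishes at -7/12 and appears to the power 2; the numerator there equals -1/12, nonzero, and no other factor vanishes.
The branch terms are analytic at this point.
Hence a pole whose order is the multiplicity, 2.


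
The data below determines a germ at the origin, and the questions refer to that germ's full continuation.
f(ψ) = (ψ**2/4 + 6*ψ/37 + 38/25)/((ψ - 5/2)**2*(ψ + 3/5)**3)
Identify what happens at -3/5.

The point is a pole of order 3.

The denominator factor ψ + 3/5 vanishes at -3/5 and appears to the power 3; the numerator there equals 5597/3700, nonzero, and no other factor vanishes.
Hence a pole whose order is the multiplicity, 3.


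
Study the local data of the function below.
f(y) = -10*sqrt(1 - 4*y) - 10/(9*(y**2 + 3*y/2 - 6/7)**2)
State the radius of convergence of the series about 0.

Denominator factor (y**2 + 3*y/2 - 6/7)^2: discriminant 159/28, real irrational roots -3/4 + (1/28)*sqrt(1113) and -3/4 - (1/28)*sqrt(1113); poles of order 2, moduli -3/4 + (1/28)*sqrt(1113) and 3/4 + (1/28)*sqrt(1113).
Branch term (-10)*sqrt(1 - y/(1/4)): its argument vanishes at y = 1/4, a square-root branch point, modulus 1/4.
The radius of convergence is the smallest modulus among the singular points: 1/4.

The radius of convergence is 1/4.


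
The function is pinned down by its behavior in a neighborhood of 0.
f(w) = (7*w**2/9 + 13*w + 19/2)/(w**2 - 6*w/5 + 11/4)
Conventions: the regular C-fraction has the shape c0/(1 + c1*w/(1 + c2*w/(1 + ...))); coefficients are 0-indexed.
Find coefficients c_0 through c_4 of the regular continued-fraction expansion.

The regular C-fraction coefficients are [38/11, -1886/1045, 245837/161253, -437779399/2086418619, 13202/245837].

Taylor coefficients (expand at 0): a_0 = 38/11, a_1 = 3772/605, a_2 = 523252/299475, a_3 = -8261584/5490375, a_4 = -1170411248/905911875.
c0 = a_0 = 38/11. Peel one level at a time: if S = 1 + c*w/S' with S'(0) = 1, then c is the w-coefficient of S and S' = c*w/(S - 1).
S_1 = c0/f = 1 + (-1886/1045)*w + (491674/178695)*w^2 + ...; c1 = -1886/1045.
S_2 = c1*w/(S_1 - 1) = 1 + (245837/161253)*w + (23041021/72029169)*w^2 + ...; c2 = 245837/161253.
S_3 = c2*w/(S_2 - 1) = 1 + (-437779399/2086418619)*w + (6128911586/543922475121)*w^2 + ...; c3 = -437779399/2086418619.
S_4 = c3*w/(S_3 - 1) = 1 + (13202/245837)*w + ...; c4 = 13202/245837.


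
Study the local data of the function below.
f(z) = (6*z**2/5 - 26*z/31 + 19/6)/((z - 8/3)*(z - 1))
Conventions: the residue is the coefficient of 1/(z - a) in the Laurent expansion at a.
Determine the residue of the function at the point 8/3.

At the order-1 pole 8/3 set g(z) = (z - (8/3))*f(z) = (6*z**2/5 - 26*z/31 + 19/6)/(z - 1).
Simple pole: residue = g(a) at a = 8/3, which is 8801/1550.

The residue is 8801/1550.


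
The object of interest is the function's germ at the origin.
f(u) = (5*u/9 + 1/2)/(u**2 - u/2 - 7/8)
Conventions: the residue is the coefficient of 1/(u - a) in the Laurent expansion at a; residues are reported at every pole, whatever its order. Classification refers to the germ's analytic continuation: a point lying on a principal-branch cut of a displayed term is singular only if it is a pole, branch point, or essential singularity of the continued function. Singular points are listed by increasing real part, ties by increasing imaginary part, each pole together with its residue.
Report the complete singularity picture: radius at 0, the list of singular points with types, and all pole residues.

Radius of convergence at 0: -1/4 + (1/4)*sqrt(15).
At 1/4 - (1/4)*sqrt(15): a pole of order 1; residue 5/18 - (23/270)*sqrt(15).
At 1/4 + (1/4)*sqrt(15): a pole of order 1; residue 5/18 + (23/270)*sqrt(15).

Denominator factor (u**2 - u/2 - 7/8): discriminant 15/4, real irrational roots 1/4 + (1/4)*sqrt(15) and 1/4 - (1/4)*sqrt(15); poles of order 1, moduli 1/4 + (1/4)*sqrt(15) and -1/4 + (1/4)*sqrt(15).
The radius of convergence is the smallest modulus among the singular points: -1/4 + (1/4)*sqrt(15).
The factor u**2 - u/2 - 7/8 splits as (u - a)(u - a') with a = 1/4 - (1/4)*sqrt(15), a' = 1/4 + (1/4)*sqrt(15). At the order-1 pole a set g(u) = (u - a)*f(u) = [5*u/9 + 1/2] / (u - a').
Simple pole: residue = g(a) at a = 1/4 - (1/4)*sqrt(15), which is 5/18 - (23/270)*sqrt(15).
The factor u**2 - u/2 - 7/8 splits as (u - a)(u - a') with a = 1/4 + (1/4)*sqrt(15), a' = 1/4 - (1/4)*sqrt(15). At the order-1 pole a set g(u) = (u - a)*f(u) = [5*u/9 + 1/2] / (u - a').
Simple pole: residue = g(a) at a = 1/4 + (1/4)*sqrt(15), which is 5/18 + (23/270)*sqrt(15).
List the singular points by increasing real part (a conjugate pair: the negative imaginary part first).


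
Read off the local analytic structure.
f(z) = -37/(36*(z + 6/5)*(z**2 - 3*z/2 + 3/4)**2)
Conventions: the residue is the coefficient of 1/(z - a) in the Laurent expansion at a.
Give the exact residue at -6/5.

The residue is -92500/1432809.

At the order-1 pole -6/5 set g(z) = (z - (-6/5))*f(z) = -37/(36*(z**2 - 3*z/2 + 3/4)**2).
Simple pole: residue = g(a) at a = -6/5, which is -92500/1432809.


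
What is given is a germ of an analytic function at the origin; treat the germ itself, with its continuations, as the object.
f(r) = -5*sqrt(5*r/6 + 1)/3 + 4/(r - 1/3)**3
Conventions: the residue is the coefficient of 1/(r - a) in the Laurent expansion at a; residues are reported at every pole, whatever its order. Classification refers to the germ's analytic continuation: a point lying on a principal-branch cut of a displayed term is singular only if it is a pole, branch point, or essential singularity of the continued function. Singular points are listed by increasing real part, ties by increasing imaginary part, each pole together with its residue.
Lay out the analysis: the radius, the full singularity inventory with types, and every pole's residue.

Denominator factor (r - 1/3)^3: pole of order 3 at 1/3, modulus 1/3.
Branch term (-5/3)*sqrt(1 - r/(-6/5)): its argument vanishes at r = -6/5, a square-root branch point, modulus 6/5.
The radius of convergence is the smallest modulus among the singular points: 1/3.
The branch term is analytic at 1/3 and contributes nothing to the residue; only the rational part matters.
At the order-3 pole 1/3 set g(r) = (r - (1/3))^3*(rational part) = 4.
Order-3 pole: residue = g''(a)/2; g''(1/3) = 0, so the residue is 0.
List the singular points by increasing real part (a conjugate pair: the negative imaginary part first).

Radius of convergence at 0: 1/3.
At -6/5: an algebraic (square-root) branch point.
At 1/3: a pole of order 3; residue 0.


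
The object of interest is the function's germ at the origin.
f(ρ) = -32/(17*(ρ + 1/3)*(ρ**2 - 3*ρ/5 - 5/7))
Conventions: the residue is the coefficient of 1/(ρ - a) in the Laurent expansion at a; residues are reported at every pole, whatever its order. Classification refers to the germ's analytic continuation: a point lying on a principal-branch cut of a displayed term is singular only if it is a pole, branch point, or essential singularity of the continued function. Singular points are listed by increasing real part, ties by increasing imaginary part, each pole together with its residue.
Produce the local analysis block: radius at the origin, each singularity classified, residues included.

Denominator factor (ρ + 1/3): pole of order 1 at -1/3, modulus 1/3.
Denominator factor (ρ**2 - 3*ρ/5 - 5/7): discriminant 563/175, real irrational roots 3/10 + (1/70)*sqrt(3941) and 3/10 - (1/70)*sqrt(3941); poles of order 1, moduli 3/10 + (1/70)*sqrt(3941) and -3/10 + (1/70)*sqrt(3941).
The radius of convergence is the smallest modulus among the singular points: 1/3.
The factor ρ**2 - 3*ρ/5 - 5/7 splits as (ρ - a)(ρ - a') with a = 3/10 - (1/70)*sqrt(3941), a' = 3/10 + (1/70)*sqrt(3941). At the order-1 pole a set g(ρ) = (ρ - a)*f(ρ) = [-32/(17*(ρ + 1/3))] / (ρ - a').
Simple pole: residue = g(a) at a = 3/10 - (1/70)*sqrt(3941), which is -5040/2159 - (31920/1215517)*sqrt(3941).
At the order-1 pole -1/3 set g(ρ) = (ρ - (-1/3))*f(ρ) = -32/(17*(ρ**2 - 3*ρ/5 - 5/7)).
Simple pole: residue = g(a) at a = -1/3, which is 10080/2159.
The factor ρ**2 - 3*ρ/5 - 5/7 splits as (ρ - a)(ρ - a') with a = 3/10 + (1/70)*sqrt(3941), a' = 3/10 - (1/70)*sqrt(3941). At the order-1 pole a set g(ρ) = (ρ - a)*f(ρ) = [-32/(17*(ρ + 1/3))] / (ρ - a').
Simple pole: residue = g(a) at a = 3/10 + (1/70)*sqrt(3941), which is -5040/2159 + (31920/1215517)*sqrt(3941).
List the singular points by increasing real part (a conjugate pair: the negative imaginary part first).

Radius of convergence at 0: 1/3.
At 3/10 - (1/70)*sqrt(3941): a pole of order 1; residue -5040/2159 - (31920/1215517)*sqrt(3941).
At -1/3: a pole of order 1; residue 10080/2159.
At 3/10 + (1/70)*sqrt(3941): a pole of order 1; residue -5040/2159 + (31920/1215517)*sqrt(3941).


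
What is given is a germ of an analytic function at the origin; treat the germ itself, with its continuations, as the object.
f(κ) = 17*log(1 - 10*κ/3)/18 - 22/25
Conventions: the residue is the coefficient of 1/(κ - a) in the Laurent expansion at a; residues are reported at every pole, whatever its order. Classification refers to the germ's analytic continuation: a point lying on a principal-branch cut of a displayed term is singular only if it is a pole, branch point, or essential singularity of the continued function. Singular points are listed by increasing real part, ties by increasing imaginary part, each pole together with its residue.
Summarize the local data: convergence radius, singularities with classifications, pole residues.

Branch term (17/18)*log(1 - κ/(3/10)): its argument vanishes at κ = 3/10, a logarithmic branch point, modulus 3/10.
The radius of convergence is the smallest modulus among the singular points: 3/10.

Radius of convergence at 0: 3/10.
At 3/10: a logarithmic branch point.


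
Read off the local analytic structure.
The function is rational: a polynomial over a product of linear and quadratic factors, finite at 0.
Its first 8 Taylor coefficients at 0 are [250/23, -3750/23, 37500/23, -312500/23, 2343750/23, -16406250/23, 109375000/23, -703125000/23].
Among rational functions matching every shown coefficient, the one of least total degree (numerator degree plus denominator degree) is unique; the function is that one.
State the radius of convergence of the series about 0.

The radius of convergence is 1/5.

No rational of total degree below 3 reproduces all 8 coefficients; solving the [0/3] Pade equations on them gives f(d) = 2/(23*(d + 1/5)**3), whose expansion matches every shown term.
Denominator factor (d + 1/5)^3: pole of order 3 at -1/5, modulus 1/5.
The radius of convergence is the smallest modulus among the singular points: 1/5.


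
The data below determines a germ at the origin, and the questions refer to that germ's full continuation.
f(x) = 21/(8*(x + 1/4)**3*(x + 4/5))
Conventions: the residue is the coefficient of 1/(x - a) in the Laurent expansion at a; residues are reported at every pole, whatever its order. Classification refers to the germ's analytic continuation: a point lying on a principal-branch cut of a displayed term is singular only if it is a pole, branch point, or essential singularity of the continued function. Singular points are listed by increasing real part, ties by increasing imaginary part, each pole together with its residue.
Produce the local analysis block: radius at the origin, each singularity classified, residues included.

Denominator factor (x + 4/5): pole of order 1 at -4/5, modulus 4/5.
Denominator factor (x + 1/4)^3: pole of order 3 at -1/4, modulus 1/4.
The radius of convergence is the smallest modulus among the singular points: 1/4.
At the order-1 pole -4/5 set g(x) = (x - (-4/5))*f(x) = 21/(8*(x + 1/4)**3).
Simple pole: residue = g(a) at a = -4/5, which is -21000/1331.
At the order-3 pole -1/4 set g(x) = (x - (-1/4))^3*f(x) = 21/(8*(x + 4/5)).
Order-3 pole: residue = g''(a)/2; g''(-1/4) = 42000/1331, so the residue is 21000/1331.
List the singular points by increasing real part (a conjugate pair: the negative imaginary part first).

Radius of convergence at 0: 1/4.
At -4/5: a pole of order 1; residue -21000/1331.
At -1/4: a pole of order 3; residue 21000/1331.


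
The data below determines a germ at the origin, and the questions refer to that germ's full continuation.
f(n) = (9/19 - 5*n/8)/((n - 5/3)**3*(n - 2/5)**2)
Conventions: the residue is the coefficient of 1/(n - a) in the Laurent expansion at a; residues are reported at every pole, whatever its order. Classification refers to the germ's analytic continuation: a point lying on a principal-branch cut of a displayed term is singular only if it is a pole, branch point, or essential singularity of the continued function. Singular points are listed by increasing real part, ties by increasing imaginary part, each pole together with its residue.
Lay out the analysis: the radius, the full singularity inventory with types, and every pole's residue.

Radius of convergence at 0: 2/5.
At 2/5: a pole of order 2; residue 928125/19808792.
At 5/3: a pole of order 3; residue -928125/19808792.

Denominator factor (n - 5/3)^3: pole of order 3 at 5/3, modulus 5/3.
Denominator factor (n - 2/5)^2: pole of order 2 at 2/5, modulus 2/5.
The radius of convergence is the smallest modulus among the singular points: 2/5.
At the order-2 pole 2/5 set g(n) = (n - (2/5))^2*f(n) = (9/19 - 5*n/8)/(n - 5/3)**3.
Order-2 pole: residue = g'(a); g'(2/5) = 928125/19808792, so the residue is 928125/19808792.
At the order-3 pole 5/3 set g(n) = (n - (5/3))^3*f(n) = (9/19 - 5*n/8)/(n - 2/5)**2.
Order-3 pole: residue = g''(a)/2; g''(5/3) = -928125/9904396, so the residue is -928125/19808792.
List the singular points by increasing real part (a conjugate pair: the negative imaginary part first).


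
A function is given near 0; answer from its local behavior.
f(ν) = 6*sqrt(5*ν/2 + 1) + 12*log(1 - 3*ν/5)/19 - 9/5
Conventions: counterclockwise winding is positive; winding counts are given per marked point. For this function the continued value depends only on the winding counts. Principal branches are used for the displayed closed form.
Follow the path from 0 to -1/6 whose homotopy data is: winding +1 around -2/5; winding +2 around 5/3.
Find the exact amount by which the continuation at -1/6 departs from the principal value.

The rational part is single-valued and drops out of the difference; each branch term changes only by its own monodromy.
(12/19)*log(1 - ν/(5/3)): each positive loop around 5/3 adds 2*pi*i to the log, so winding +2 contributes (12/19)*(2)*2*pi*i = (48/19)*pi*i.
(6)*sqrt(1 - ν/(-2/5)): winding +1 is odd, the square root flips sign, contributing -2*(6)*sqrt(1 - (-1/6)/(-2/5)) = -2*(6)*sqrt(7/12) = -(2)*sqrt(21).
Summing the contributions at ν = -1/6 gives (-(2)*sqrt(21)) + ((48/19)*pi)*i.

Continued minus principal equals (-(2)*sqrt(21)) + ((48/19)*pi)*i.


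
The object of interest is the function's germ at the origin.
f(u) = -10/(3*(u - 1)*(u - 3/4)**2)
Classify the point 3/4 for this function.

The denominator factor u - 3/4 vanishes at 3/4 and appears to the power 2; the numerator there equals -10/3, nonzero, and no other factor vanishes.
Hence a pole whose order is the multiplicity, 2.

The point is a pole of order 2.


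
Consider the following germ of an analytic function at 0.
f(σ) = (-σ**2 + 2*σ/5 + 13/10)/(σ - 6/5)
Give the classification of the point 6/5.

The point is a pole of order 1.

The denominator factor σ - 6/5 vanishes at 6/5 and appears to the power 1; the numerator there equals 17/50, nonzero, and no other factor vanishes.
Hence a pole whose order is the multiplicity, 1.


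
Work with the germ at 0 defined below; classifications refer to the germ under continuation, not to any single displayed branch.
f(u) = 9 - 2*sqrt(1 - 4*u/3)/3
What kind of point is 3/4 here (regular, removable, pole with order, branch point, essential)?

The point is an algebraic (square-root) branch point.

The term (-2/3)*sqrt(1 - u/(3/4)) has argument 1 - 3/4/(3/4) = 0 at 3/4: a square-root (algebraic, two-sheeted) branch point; the remaining terms are analytic or single-valued there.


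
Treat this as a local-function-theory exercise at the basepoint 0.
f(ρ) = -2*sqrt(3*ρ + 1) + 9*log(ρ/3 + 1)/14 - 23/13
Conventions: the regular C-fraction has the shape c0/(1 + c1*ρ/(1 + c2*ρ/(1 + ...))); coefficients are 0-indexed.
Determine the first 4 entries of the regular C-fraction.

The regular C-fraction coefficients are [-49/13, -507/686, 41039/26754, 3611447/9603126].

Taylor coefficients (expand at 0): a_0 = -49/13, a_1 = -39/14, a_2 = 31/14, a_3 = -1697/504.
c0 = a_0 = -49/13. Peel one level at a time: if S = 1 + c*ρ/S' with S'(0) = 1, then c is the ρ-coefficient of S and S' = c*ρ/(S - 1).
S_1 = c0/f = 1 + (-507/686)*ρ + (533507/470596)*ρ^2 + ...; c1 = -507/686.
S_2 = c1*ρ/(S_1 - 1) = 1 + (41039/26754)*ρ + (-10529/18252)*ρ^2 + ...; c2 = 41039/26754.
S_3 = c2*ρ/(S_2 - 1) = 1 + (3611447/9603126)*ρ + ...; c3 = 3611447/9603126.


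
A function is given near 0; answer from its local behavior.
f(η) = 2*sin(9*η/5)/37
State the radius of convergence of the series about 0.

The radius of convergence is infinite.

The factor -sin(9*η/5) is entire and contributes no finite singular point.
The polynomial part has no poles.
No finite singular points: the Taylor series at 0 converges everywhere.


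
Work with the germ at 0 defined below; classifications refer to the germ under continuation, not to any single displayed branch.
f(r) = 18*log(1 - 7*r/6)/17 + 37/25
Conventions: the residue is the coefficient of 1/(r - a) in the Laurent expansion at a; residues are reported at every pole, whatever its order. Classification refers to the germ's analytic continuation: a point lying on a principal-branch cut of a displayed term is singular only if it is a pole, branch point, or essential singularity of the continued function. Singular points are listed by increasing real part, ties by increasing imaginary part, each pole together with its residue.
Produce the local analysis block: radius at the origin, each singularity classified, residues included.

Branch term (18/17)*log(1 - r/(6/7)): its argument vanishes at r = 6/7, a logarithmic branch point, modulus 6/7.
The radius of convergence is the smallest modulus among the singular points: 6/7.

Radius of convergence at 0: 6/7.
At 6/7: a logarithmic branch point.


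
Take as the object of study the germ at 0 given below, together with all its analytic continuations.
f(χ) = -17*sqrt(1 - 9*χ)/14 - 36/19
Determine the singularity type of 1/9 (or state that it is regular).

The point is an algebraic (square-root) branch point.

The term (-17/14)*sqrt(1 - χ/(1/9)) has argument 1 - 1/9/(1/9) = 0 at 1/9: a square-root (algebraic, two-sheeted) branch point; the remaining terms are analytic or single-valued there.


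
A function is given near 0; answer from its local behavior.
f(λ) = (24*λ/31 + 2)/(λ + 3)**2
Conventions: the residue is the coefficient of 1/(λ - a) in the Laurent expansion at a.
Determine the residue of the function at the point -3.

At the order-2 pole -3 set g(λ) = (λ - (-3))^2*f(λ) = 24*λ/31 + 2.
Order-2 pole: residue = g'(a); g'(-3) = 24/31, so the residue is 24/31.

The residue is 24/31.


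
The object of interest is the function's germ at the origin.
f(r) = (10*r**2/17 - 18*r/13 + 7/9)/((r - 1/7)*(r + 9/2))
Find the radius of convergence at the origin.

Denominator factor (r - 1/7): pole of order 1 at 1/7, modulus 1/7.
Denominator factor (r + 9/2): pole of order 1 at -9/2, modulus 9/2.
The radius of convergence is the smallest modulus among the singular points: 1/7.

The radius of convergence is 1/7.


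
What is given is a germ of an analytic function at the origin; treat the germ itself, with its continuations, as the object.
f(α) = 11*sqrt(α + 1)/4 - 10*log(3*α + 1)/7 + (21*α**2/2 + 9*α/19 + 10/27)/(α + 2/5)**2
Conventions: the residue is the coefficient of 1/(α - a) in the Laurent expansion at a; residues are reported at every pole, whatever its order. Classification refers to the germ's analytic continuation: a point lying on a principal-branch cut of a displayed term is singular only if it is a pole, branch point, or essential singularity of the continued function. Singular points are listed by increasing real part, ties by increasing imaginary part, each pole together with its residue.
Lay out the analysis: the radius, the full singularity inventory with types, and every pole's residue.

Radius of convergence at 0: 1/3.
At -1: an algebraic (square-root) branch point.
At -2/5: a pole of order 2; residue -753/95.
At -1/3: a logarithmic branch point.

Denominator factor (α + 2/5)^2: pole of order 2 at -2/5, modulus 2/5.
Branch term (-10/7)*log(1 - α/(-1/3)): its argument vanishes at α = -1/3, a logarithmic branch point, modulus 1/3.
Branch term (11/4)*sqrt(1 - α/(-1)): its argument vanishes at α = -1, a square-root branch point, modulus 1.
The radius of convergence is the smallest modulus among the singular points: 1/3.
The branch terms are analytic at -2/5 and contribute nothing to the residue; only the rational part matters.
At the order-2 pole -2/5 set g(α) = (α - (-2/5))^2*(rational part) = 21*α**2/2 + 9*α/19 + 10/27.
Order-2 pole: residue = g'(a); g'(-2/5) = -753/95, so the residue is -753/95.
List the singular points by increasing real part (a conjugate pair: the negative imaginary part first).


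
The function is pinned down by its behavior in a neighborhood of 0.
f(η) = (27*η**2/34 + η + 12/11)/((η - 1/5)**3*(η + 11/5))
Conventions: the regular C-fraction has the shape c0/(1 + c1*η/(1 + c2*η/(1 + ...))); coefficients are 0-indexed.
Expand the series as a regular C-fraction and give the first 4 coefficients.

The regular C-fraction coefficients are [-7500/121, -2041/132, 2198065/416364, -258291411507/76266261305].

Taylor coefficients (expand at 0): a_0 = -7500/121, a_1 = -1275625/1331, a_2 = -4858110625/497794, a_3 = -225169943750/2737867.
c0 = a_0 = -7500/121. Peel one level at a time: if S = 1 + c*η/S' with S'(0) = 1, then c is the η-coefficient of S and S' = c*η/(S - 1).
S_1 = c0/f = 1 + (-2041/132)*η + (2198065/26928)*η^2 + ...; c1 = -2041/132.
S_2 = c1*η/(S_1 - 1) = 1 + (2198065/416364)*η + (86097137169/4815527236)*η^2 + ...; c2 = 2198065/416364.
S_3 = c2*η/(S_2 - 1) = 1 + (-258291411507/76266261305)*η + ...; c3 = -258291411507/76266261305.
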